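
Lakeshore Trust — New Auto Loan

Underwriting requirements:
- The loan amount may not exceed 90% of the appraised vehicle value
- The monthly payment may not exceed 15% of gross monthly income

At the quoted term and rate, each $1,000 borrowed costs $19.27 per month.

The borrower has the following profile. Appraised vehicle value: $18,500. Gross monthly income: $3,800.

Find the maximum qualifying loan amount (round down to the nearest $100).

Payment cap: 15% × $3,800 = $570/month.
At $19.27 per $1,000, that supports 570/19.27 × 1,000 ≈ $29,579 → $29,500.
LTV cap: 90% × $18,500 = $16,650 → $16,600.
Binding constraint: loan-to-value.

$16,600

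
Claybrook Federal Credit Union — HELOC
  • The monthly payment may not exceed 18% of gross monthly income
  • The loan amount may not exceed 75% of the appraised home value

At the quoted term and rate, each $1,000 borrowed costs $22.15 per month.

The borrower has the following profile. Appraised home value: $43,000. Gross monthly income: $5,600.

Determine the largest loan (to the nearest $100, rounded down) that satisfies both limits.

$32,200

Payment cap: 18% × $5,600 = $1,008/month.
At $22.15 per $1,000, that supports 1,008/22.15 × 1,000 ≈ $45,507 → $45,500.
LTV cap: 75% × $43,000 = $32,250 → $32,200.
Binding constraint: loan-to-value.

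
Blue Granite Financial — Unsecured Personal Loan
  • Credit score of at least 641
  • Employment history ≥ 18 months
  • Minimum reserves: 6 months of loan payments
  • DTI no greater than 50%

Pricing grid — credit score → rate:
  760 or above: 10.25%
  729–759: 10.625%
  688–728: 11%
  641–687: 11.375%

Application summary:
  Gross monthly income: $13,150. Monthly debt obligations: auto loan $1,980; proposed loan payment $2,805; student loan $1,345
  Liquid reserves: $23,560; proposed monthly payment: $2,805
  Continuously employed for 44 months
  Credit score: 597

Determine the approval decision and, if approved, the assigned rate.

Credit score 597 < 641 (below minimum)
Total monthly debts = (1,980 + 2,805 + 1,345) = 6,130. DTI = 6,130/13,150 = 46.6% ≤ 50%
Employment 44 ≥ 18 months
Liquid reserves cover 23,560/2,805 = 8.4 months — ≥ 6 required
Not all requirements met → denied.

Denied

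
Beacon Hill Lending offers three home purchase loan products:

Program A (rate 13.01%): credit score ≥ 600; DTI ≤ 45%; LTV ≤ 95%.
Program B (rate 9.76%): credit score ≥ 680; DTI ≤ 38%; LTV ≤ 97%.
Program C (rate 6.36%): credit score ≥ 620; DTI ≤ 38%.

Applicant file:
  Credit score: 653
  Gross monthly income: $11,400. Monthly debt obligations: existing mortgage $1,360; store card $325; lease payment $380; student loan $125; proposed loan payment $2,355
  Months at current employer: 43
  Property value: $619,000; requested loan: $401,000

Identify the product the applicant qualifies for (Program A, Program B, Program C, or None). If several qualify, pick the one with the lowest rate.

Total debts = (1,360 + 325 + 380 + 125 + 2,355) = 4,545; DTI = 4,545/11,400 = 39.9%.
LTV = 401,000/619,000 = 64.8%.
Program A: score 653 ≥ 600; DTI 39.9% ≤ 45%; LTV 64.8% ≤ 95% → qualifies.
Program B: score 653 < 680; DTI 39.9% > 38%; LTV 64.8% ≤ 97% → does not qualify.
Program C: score 653 ≥ 620; DTI 39.9% > 38% → does not qualify.

Program A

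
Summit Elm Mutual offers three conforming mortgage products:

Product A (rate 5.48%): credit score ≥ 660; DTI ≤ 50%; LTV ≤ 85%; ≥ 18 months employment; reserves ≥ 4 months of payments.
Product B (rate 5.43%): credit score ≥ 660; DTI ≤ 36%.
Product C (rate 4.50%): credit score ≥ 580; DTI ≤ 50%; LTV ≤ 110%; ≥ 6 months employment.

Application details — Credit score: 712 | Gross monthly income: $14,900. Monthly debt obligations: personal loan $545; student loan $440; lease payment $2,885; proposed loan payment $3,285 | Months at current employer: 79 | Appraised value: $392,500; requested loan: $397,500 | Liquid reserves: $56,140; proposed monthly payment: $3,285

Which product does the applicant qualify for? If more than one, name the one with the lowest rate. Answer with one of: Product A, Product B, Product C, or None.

Total debts = (545 + 440 + 2,885 + 3,285) = 7,155; DTI = 7,155/14,900 = 48%.
LTV = 397,500/392,500 = 101.3%.
Reserves = 56,140/3,285 = 17.1 months.
Product A: score 712 ≥ 660; DTI 48% ≤ 50%; LTV 101.3% > 85%; employment 79 ≥ 18 mo; reserves 17.1 ≥ 4 mo → does not qualify.
Product B: score 712 ≥ 660; DTI 48% > 36% → does not qualify.
Product C: score 712 ≥ 580; DTI 48% ≤ 50%; LTV 101.3% ≤ 110%; employment 79 ≥ 6 mo → qualifies.

Product C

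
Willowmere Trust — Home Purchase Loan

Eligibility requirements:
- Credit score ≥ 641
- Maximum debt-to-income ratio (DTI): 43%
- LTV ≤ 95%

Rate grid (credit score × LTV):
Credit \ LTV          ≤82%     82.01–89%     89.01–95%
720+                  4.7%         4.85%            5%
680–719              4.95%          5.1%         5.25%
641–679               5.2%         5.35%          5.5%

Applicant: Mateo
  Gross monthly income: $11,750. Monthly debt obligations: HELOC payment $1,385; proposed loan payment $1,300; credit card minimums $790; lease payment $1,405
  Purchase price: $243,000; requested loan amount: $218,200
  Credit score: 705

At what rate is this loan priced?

5.25%

Credit score 705 ≥ 641; Total monthly debts = (1,385 + 1,300 + 790 + 1,405) = 4,880. Debt-to-income = 4,880/11,750 = 41.5% — meets 43% limit
LTV: 218,200 ÷ 243,000 = 89.8%, within 95% cap
Row: 705 falls in 680–719. Column: 89.8% falls in 89.01–95%. Rate = 5.25%.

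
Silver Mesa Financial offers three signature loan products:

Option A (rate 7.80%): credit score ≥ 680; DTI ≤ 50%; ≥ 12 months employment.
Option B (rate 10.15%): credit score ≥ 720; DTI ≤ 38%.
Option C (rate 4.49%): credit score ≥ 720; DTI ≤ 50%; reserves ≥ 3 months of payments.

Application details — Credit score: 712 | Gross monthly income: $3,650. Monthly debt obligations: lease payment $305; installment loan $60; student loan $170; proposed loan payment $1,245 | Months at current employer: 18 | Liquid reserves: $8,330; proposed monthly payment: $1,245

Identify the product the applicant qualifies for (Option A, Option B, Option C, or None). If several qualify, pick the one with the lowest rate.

Total debts = (305 + 60 + 170 + 1,245) = 1,780; DTI = 1,780/3,650 = 48.8%.
Reserves = 8,330/1,245 = 6.7 months.
Option A: score 712 ≥ 680; DTI 48.8% ≤ 50%; employment 18 ≥ 12 mo → qualifies.
Option B: score 712 < 720; DTI 48.8% > 38% → does not qualify.
Option C: score 712 < 720; DTI 48.8% ≤ 50%; reserves 6.7 ≥ 3 mo → does not qualify.

Option A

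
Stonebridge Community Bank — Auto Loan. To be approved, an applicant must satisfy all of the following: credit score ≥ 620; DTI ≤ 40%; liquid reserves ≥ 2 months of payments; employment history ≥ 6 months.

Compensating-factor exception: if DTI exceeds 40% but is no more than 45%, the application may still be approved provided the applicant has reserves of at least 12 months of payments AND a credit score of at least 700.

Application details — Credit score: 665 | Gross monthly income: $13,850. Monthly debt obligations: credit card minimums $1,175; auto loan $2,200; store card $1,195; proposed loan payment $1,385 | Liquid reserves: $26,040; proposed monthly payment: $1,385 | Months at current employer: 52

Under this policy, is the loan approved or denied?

Denied

Credit score 665 ≥ 620 (meets base)
Total debts = (1,175 + 2,200 + 1,195 + 1,385) = 5,955. DTI: 5,955 ÷ 13,850 = 43%, over the 40% base limit.
Reserves: 26,040 ÷ 1,385 = 18.8 months (meets 2-month minimum)
Employment 52 ≥ 6 months
43% falls in the override range (40%–45%), so the compensating-factor test applies.
Override check — reserves: 18.8 mo (ok); score: 665 (below 700).
Compensating-factor requirement not fully met.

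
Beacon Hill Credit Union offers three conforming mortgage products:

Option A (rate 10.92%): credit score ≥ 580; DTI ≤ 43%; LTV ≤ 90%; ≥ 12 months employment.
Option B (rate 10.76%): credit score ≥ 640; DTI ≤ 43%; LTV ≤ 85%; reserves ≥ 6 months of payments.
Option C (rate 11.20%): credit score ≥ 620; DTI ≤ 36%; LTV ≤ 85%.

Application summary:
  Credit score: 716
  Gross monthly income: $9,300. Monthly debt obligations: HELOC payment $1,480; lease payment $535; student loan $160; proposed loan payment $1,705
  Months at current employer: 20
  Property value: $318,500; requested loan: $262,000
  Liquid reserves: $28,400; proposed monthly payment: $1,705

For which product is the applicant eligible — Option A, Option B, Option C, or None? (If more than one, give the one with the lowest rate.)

Total debts = (1,480 + 535 + 160 + 1,705) = 3,880; DTI = 3,880/9,300 = 41.7%.
LTV = 262,000/318,500 = 82.3%.
Reserves = 28,400/1,705 = 16.7 months.
Option A: score 716 ≥ 580; DTI 41.7% ≤ 43%; LTV 82.3% ≤ 90%; employment 20 ≥ 12 mo → qualifies.
Option B: score 716 ≥ 640; DTI 41.7% ≤ 43%; LTV 82.3% ≤ 85%; reserves 16.7 ≥ 6 mo → qualifies.
Option C: score 716 ≥ 620; DTI 41.7% > 36%; LTV 82.3% ≤ 85% → does not qualify.
Qualifying: Option A, Option B. Lowest rate is 10.76% → Option B.

Option B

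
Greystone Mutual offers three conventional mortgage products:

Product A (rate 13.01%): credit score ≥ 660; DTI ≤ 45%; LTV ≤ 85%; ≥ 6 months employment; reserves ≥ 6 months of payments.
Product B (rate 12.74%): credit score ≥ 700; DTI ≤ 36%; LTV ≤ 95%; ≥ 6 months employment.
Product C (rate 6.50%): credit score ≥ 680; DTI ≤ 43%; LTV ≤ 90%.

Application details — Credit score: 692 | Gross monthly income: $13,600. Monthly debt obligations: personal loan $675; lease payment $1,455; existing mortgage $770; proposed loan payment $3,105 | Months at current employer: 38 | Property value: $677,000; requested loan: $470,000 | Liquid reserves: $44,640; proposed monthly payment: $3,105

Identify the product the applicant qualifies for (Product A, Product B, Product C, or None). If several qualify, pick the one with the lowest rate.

Product A

Total debts = (675 + 1,455 + 770 + 3,105) = 6,005; DTI = 6,005/13,600 = 44.2%.
LTV = 470,000/677,000 = 69.4%.
Reserves = 44,640/3,105 = 14.4 months.
Product A: score 692 ≥ 660; DTI 44.2% ≤ 45%; LTV 69.4% ≤ 85%; employment 38 ≥ 6 mo; reserves 14.4 ≥ 6 mo → qualifies.
Product B: score 692 < 700; DTI 44.2% > 36%; LTV 69.4% ≤ 95%; employment 38 ≥ 6 mo → does not qualify.
Product C: score 692 ≥ 680; DTI 44.2% > 43%; LTV 69.4% ≤ 90% → does not qualify.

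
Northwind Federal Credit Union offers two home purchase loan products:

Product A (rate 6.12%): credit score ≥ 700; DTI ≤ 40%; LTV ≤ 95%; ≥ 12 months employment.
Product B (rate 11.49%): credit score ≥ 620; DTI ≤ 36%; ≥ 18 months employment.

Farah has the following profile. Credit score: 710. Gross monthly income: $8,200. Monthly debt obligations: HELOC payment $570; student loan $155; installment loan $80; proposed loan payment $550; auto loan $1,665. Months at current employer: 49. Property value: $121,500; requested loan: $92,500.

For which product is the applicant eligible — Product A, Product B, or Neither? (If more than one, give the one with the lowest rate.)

Total debts = (570 + 155 + 80 + 550 + 1,665) = 3,020; DTI = 3,020/8,200 = 36.8%.
LTV = 92,500/121,500 = 76.1%.
Product A: score 710 ≥ 700; DTI 36.8% ≤ 40%; LTV 76.1% ≤ 95%; employment 49 ≥ 12 mo → qualifies.
Product B: score 710 ≥ 620; DTI 36.8% > 36%; employment 49 ≥ 18 mo → does not qualify.

Product A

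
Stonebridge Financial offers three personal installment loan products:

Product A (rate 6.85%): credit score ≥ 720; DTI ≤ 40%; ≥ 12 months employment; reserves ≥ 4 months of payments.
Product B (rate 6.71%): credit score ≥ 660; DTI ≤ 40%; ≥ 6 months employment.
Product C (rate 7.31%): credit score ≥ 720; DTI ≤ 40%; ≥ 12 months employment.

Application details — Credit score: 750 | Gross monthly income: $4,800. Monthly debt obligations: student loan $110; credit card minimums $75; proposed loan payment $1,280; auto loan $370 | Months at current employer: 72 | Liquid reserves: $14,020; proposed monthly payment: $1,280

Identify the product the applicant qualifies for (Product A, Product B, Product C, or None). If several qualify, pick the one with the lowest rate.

Product B

Total debts = (110 + 75 + 1,280 + 370) = 1,835; DTI = 1,835/4,800 = 38.2%.
Reserves = 14,020/1,280 = 11.0 months.
Product A: score 750 ≥ 720; DTI 38.2% ≤ 40%; employment 72 ≥ 12 mo; reserves 11.0 ≥ 4 mo → qualifies.
Product B: score 750 ≥ 660; DTI 38.2% ≤ 40%; employment 72 ≥ 6 mo → qualifies.
Product C: score 750 ≥ 720; DTI 38.2% ≤ 40%; employment 72 ≥ 12 mo → qualifies.
Qualifying: Product A, Product B, Product C. Lowest rate is 6.71% → Product B.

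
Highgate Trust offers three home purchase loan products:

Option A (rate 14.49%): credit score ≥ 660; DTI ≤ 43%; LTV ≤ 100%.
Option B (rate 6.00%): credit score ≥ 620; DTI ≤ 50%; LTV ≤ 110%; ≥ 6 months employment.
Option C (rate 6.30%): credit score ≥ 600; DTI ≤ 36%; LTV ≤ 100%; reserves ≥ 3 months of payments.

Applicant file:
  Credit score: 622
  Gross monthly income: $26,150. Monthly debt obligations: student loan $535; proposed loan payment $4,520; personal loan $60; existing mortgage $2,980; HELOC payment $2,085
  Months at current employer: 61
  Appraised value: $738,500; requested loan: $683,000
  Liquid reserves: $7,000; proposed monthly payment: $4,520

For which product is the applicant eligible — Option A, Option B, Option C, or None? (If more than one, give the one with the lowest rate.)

Total debts = (535 + 4,520 + 60 + 2,980 + 2,085) = 10,180; DTI = 10,180/26,150 = 38.9%.
LTV = 683,000/738,500 = 92.5%.
Reserves = 7,000/4,520 = 1.5 months.
Option A: score 622 < 660; DTI 38.9% ≤ 43%; LTV 92.5% ≤ 100% → does not qualify.
Option B: score 622 ≥ 620; DTI 38.9% ≤ 50%; LTV 92.5% ≤ 110%; employment 61 ≥ 6 mo → qualifies.
Option C: score 622 ≥ 600; DTI 38.9% > 36%; LTV 92.5% ≤ 100%; reserves 1.5 < 3 mo → does not qualify.

Option B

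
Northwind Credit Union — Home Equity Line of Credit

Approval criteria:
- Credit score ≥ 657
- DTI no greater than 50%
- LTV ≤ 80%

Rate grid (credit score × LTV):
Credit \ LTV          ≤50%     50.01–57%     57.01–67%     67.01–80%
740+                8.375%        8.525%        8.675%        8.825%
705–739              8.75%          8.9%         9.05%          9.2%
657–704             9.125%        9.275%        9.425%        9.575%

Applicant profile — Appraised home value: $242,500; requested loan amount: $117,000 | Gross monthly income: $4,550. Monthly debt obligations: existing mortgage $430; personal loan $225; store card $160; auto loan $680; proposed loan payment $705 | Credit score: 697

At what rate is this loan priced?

Credit score 697 ≥ 657; Total monthly debts = (430 + 225 + 160 + 680 + 705) = 2,200. DTI = 2,200/4,550 = 48.4% ≤ 50%
Loan-to-value = 117,000/242,500 = 48.2% — pass (80% max)
Credit 697 → row 657–704; LTV 48.2% → column ≤50%. Grid cell → 9.125%.

9.125%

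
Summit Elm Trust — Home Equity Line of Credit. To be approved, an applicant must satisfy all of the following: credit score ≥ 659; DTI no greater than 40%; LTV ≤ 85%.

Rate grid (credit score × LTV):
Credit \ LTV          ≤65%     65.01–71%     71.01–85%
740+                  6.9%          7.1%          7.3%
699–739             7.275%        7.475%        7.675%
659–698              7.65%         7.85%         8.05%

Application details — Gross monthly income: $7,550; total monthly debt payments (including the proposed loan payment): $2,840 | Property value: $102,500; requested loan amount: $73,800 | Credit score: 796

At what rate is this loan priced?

7.3%

Credit score 796 ≥ 659; DTI: 2,840 ÷ 7,550 = 37.6%, within the 40% cap
Loan-to-value = 73,800/102,500 = 72% — pass (85% max)
Score 796 is in the 740+ band; LTV 72% is in the 71.01–85% band → 7.3%.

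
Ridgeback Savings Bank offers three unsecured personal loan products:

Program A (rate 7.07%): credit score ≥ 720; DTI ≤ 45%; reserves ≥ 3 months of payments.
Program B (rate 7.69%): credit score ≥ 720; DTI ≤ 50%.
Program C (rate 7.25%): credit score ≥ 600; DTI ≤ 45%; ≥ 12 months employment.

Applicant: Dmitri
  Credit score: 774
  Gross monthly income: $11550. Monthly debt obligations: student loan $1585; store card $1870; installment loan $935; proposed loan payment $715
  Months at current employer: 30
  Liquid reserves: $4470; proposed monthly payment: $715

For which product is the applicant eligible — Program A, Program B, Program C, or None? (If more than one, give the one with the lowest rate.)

Program A

Total debts = (1,585 + 1,870 + 935 + 715) = 5,105; DTI = 5,105/11,550 = 44.2%.
Reserves = 4,470/715 = 6.3 months.
Program A: score 774 ≥ 720; DTI 44.2% ≤ 45%; reserves 6.3 ≥ 3 mo → qualifies.
Program B: score 774 ≥ 720; DTI 44.2% ≤ 50% → qualifies.
Program C: score 774 ≥ 600; DTI 44.2% ≤ 45%; employment 30 ≥ 12 mo → qualifies.
Qualifying: Program A, Program B, Program C. Lowest rate is 7.07% → Program A.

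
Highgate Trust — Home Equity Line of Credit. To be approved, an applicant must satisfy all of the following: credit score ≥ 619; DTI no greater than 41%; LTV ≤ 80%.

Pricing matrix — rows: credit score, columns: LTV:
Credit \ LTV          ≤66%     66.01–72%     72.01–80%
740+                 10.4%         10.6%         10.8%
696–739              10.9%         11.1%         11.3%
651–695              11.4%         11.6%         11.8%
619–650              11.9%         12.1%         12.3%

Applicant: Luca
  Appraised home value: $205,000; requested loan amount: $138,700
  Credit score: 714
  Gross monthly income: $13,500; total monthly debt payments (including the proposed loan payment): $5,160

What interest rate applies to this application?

11.1%

Credit score 714 ≥ 619; DTI = 5,160/13,500 = 38.2% ≤ 41%
LTV: 138,700 ÷ 205,000 = 67.7%, within 80% cap
Row: 714 falls in 696–739. Column: 67.7% falls in 66.01–72%. Rate = 11.1%.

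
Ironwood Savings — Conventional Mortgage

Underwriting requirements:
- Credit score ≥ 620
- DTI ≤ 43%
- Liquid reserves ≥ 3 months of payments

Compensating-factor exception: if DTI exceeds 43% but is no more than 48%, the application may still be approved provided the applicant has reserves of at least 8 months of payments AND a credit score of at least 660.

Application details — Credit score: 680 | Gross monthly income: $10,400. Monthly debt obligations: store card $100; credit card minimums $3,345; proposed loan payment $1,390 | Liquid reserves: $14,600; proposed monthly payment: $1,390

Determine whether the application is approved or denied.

Approved

Credit score 680 ≥ 620 (meets base)
Total debts = (100 + 3,345 + 1,390) = 4,835. DTI = 4,835/10,400 = 46.5% > 43% — standard DTI limit exceeded.
Reserves: 14,600 ÷ 1,390 = 10.5 months (meets 3-month minimum)
DTI 46.5% is within the 43%–48% exception band; checking compensating factors.
Reserves 10.5 ≥ 8 months; credit score 680 ≥ 660.
Both override conditions satisfied; DTI exception granted.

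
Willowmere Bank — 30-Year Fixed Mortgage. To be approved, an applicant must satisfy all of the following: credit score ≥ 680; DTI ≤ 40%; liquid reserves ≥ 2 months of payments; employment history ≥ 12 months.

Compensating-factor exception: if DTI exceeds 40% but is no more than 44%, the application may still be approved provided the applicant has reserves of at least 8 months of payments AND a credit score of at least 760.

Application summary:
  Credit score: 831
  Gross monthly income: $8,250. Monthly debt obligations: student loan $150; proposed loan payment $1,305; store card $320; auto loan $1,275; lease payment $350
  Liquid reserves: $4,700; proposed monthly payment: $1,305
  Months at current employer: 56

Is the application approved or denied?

Denied

Credit score 831 ≥ 680 (meets base)
Total debts = (150 + 1,305 + 320 + 1,275 + 350) = 3,400. DTI = 3,400/8,250 = 41.2% > 40% — standard DTI limit exceeded.
Liquid reserves cover 4,700/1,305 = 3.6 months — ≥ 2 required
Employment 56 ≥ 12 months
DTI 41.2% is within the 40%–44% exception band; checking compensating factors.
Override check — reserves: 3.6 mo (short of 8); score: 831 (ok).
Override conditions not both satisfied; exception does not apply.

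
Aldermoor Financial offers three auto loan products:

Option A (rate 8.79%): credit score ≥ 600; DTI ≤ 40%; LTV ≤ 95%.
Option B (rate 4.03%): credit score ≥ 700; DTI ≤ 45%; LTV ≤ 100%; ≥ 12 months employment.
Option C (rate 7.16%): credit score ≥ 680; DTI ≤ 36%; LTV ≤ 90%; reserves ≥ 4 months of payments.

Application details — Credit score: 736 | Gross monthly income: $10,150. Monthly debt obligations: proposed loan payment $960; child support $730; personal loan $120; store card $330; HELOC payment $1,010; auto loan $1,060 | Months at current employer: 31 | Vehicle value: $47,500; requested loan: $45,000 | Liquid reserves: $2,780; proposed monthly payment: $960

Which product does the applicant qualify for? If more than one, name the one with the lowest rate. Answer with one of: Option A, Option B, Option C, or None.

Total debts = (960 + 730 + 120 + 330 + 1,010 + 1,060) = 4,210; DTI = 4,210/10,150 = 41.5%.
LTV = 45,000/47,500 = 94.7%.
Reserves = 2,780/960 = 2.9 months.
Option A: score 736 ≥ 600; DTI 41.5% > 40%; LTV 94.7% ≤ 95% → does not qualify.
Option B: score 736 ≥ 700; DTI 41.5% ≤ 45%; LTV 94.7% ≤ 100%; employment 31 ≥ 12 mo → qualifies.
Option C: score 736 ≥ 680; DTI 41.5% > 36%; LTV 94.7% > 90%; reserves 2.9 < 4 mo → does not qualify.

Option B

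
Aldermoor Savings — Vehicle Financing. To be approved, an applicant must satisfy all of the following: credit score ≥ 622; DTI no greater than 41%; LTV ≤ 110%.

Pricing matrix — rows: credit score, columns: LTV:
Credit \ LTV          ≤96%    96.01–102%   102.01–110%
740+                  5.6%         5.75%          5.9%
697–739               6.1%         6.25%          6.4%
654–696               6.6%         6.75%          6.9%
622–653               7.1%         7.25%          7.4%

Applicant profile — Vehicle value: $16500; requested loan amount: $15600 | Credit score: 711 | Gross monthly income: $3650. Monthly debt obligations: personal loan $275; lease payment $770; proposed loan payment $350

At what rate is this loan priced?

Credit score 711 ≥ 622; Total monthly debts = (275 + 770 + 350) = 1,395. DTI: 1,395 ÷ 3,650 = 38.2%, within the 41% cap
LTV = 15,600/16,500 = 94.5% ≤ 110%
Row: 711 falls in 697–739. Column: 94.5% falls in ≤96%. Rate = 6.1%.

6.1%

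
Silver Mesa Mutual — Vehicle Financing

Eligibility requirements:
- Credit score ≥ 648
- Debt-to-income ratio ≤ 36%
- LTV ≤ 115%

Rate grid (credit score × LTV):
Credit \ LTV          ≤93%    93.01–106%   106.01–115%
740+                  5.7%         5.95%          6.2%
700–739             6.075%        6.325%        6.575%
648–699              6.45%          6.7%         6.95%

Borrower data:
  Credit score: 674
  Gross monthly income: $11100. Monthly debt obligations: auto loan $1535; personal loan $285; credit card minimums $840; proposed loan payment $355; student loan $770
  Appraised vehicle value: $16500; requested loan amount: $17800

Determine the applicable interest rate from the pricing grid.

Credit score 674 ≥ 648; Total monthly debts = (1,535 + 285 + 840 + 355 + 770) = 3,785. DTI = 3,785/11,100 = 34.1% ≤ 36%
LTV = 17,800/16,500 = 107.9% ≤ 115%
Row: 674 falls in 648–699. Column: 107.9% falls in 106.01–115%. Rate = 6.95%.

6.95%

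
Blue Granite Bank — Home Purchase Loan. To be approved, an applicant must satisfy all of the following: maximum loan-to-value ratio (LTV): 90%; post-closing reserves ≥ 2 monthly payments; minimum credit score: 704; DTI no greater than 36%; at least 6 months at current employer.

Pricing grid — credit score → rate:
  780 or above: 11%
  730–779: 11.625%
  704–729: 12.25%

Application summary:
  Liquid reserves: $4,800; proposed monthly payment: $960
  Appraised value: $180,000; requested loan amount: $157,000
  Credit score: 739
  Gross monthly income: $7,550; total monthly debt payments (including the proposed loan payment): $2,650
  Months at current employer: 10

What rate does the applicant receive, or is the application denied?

Credit score 739 ≥ 704 (meets minimum)
Reserves = 4,800/960 = 5.0 months ≥ 2
Debt-to-income = 2,650/7,550 = 35.1% — meets 36% limit
Employment 10 ≥ 6 months
LTV: 157,000 ÷ 180,000 = 87.2%, within 90% cap
All requirements met. Score 739 falls in the 730–779 tier → 11.625%.

Approved at 11.625%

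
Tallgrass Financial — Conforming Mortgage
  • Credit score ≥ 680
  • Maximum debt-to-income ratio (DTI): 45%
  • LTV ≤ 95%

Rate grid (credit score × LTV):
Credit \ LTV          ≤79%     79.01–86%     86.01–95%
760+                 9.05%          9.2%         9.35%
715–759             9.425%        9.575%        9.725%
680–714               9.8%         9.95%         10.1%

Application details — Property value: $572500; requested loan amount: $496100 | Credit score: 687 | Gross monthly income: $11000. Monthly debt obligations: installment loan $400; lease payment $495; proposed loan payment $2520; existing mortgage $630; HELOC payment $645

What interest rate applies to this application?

Credit score 687 ≥ 680; Total monthly debts = (400 + 495 + 2,520 + 630 + 645) = 4,690. DTI: 4,690 ÷ 11,000 = 42.6%, within the 45% cap
LTV: 496,100 ÷ 572,500 = 86.7%, within 95% cap
Score 687 is in the 680–714 band; LTV 86.7% is in the 86.01–95% band → 10.1%.

10.1%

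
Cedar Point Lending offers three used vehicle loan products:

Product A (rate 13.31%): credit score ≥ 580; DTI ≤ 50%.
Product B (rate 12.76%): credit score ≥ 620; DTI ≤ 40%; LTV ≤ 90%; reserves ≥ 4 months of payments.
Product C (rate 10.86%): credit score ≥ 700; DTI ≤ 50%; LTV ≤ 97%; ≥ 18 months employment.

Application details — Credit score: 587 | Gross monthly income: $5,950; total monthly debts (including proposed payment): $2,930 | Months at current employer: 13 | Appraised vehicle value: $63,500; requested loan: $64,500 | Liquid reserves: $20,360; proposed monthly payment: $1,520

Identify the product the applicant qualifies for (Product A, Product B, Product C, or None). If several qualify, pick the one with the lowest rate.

DTI = 2,930/5,950 = 49.2%.
LTV = 64,500/63,500 = 101.6%.
Reserves = 20,360/1,520 = 13.4 months.
Product A: score 587 ≥ 580; DTI 49.2% ≤ 50% → qualifies.
Product B: score 587 < 620; DTI 49.2% > 40%; LTV 101.6% > 90%; reserves 13.4 ≥ 4 mo → does not qualify.
Product C: score 587 < 700; DTI 49.2% ≤ 50%; LTV 101.6% > 97%; employment 13 < 18 mo → does not qualify.

Product A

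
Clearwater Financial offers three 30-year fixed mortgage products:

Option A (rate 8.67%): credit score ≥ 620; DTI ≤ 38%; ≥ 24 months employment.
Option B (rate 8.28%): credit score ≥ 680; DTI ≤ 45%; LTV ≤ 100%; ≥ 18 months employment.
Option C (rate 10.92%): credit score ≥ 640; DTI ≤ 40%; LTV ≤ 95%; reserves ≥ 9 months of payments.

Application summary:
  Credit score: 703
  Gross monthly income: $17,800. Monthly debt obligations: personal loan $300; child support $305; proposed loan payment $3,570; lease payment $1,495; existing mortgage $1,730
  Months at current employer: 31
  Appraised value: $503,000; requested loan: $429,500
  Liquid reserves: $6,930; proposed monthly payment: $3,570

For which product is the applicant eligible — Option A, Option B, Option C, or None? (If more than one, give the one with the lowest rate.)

Total debts = (300 + 305 + 3,570 + 1,495 + 1,730) = 7,400; DTI = 7,400/17,800 = 41.6%.
LTV = 429,500/503,000 = 85.4%.
Reserves = 6,930/3,570 = 1.9 months.
Option A: score 703 ≥ 620; DTI 41.6% > 38%; employment 31 ≥ 24 mo → does not qualify.
Option B: score 703 ≥ 680; DTI 41.6% ≤ 45%; LTV 85.4% ≤ 100%; employment 31 ≥ 18 mo → qualifies.
Option C: score 703 ≥ 640; DTI 41.6% > 40%; LTV 85.4% ≤ 95%; reserves 1.9 < 9 mo → does not qualify.

Option B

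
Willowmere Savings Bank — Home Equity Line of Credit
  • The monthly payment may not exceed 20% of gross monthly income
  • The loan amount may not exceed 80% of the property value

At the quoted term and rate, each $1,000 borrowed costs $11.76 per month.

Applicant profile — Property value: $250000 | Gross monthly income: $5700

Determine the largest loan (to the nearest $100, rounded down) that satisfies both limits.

$96,900

Payment cap: 20% × $5,700 = $1,140/month.
At $11.76 per $1,000, that supports 1,140/11.76 × 1,000 ≈ $96,938 → $96,900.
LTV cap: 80% × $250,000 = $200,000 → $200,000.
Binding constraint: payment-to-income.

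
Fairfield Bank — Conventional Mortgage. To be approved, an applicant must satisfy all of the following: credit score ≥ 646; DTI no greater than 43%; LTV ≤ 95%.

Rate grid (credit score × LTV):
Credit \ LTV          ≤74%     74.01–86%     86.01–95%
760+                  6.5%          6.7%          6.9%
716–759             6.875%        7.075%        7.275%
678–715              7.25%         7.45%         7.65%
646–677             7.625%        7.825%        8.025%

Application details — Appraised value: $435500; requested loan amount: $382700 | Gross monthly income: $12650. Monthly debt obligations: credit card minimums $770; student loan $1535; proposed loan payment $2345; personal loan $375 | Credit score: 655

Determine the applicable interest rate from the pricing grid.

Credit score 655 ≥ 646; Total monthly debts = (770 + 1,535 + 2,345 + 375) = 5,025. Debt-to-income = 5,025/12,650 = 39.7% — meets 43% limit
LTV = 382,700/435,500 = 87.9% ≤ 95%
Credit 655 → row 646–677; LTV 87.9% → column 86.01–95%. Grid cell → 8.025%.

8.025%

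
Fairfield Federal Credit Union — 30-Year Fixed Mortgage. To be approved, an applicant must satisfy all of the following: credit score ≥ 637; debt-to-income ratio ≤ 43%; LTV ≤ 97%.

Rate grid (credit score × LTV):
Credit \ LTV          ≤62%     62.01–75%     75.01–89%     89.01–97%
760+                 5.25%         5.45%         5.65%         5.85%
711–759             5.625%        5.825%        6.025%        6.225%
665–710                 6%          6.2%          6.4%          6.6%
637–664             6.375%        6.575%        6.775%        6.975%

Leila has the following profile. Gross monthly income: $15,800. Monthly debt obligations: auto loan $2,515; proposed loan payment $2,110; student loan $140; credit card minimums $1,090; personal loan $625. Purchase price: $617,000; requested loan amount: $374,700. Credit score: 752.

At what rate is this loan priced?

Credit score 752 ≥ 637; Total monthly debts = (2,515 + 2,110 + 140 + 1,090 + 625) = 6,480. DTI: 6,480 ÷ 15,800 = 41%, within the 43% cap
Loan-to-value = 374,700/617,000 = 60.7% — pass (97% max)
Credit 752 → row 711–759; LTV 60.7% → column ≤62%. Grid cell → 5.625%.

5.625%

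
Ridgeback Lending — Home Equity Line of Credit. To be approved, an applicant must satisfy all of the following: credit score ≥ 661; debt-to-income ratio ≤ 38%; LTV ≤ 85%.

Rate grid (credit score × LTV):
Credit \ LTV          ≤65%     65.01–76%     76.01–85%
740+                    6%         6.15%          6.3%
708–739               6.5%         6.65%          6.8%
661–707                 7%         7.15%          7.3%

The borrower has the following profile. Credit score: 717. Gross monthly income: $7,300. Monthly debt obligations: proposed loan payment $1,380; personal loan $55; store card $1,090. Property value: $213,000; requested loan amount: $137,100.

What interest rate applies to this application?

6.5%

Credit score 717 ≥ 661; Total monthly debts = (1,380 + 55 + 1,090) = 2,525. DTI = 2,525/7,300 = 34.6% ≤ 38%
LTV = 137,100/213,000 = 64.4% ≤ 85%
Row: 717 falls in 708–739. Column: 64.4% falls in ≤65%. Rate = 6.5%.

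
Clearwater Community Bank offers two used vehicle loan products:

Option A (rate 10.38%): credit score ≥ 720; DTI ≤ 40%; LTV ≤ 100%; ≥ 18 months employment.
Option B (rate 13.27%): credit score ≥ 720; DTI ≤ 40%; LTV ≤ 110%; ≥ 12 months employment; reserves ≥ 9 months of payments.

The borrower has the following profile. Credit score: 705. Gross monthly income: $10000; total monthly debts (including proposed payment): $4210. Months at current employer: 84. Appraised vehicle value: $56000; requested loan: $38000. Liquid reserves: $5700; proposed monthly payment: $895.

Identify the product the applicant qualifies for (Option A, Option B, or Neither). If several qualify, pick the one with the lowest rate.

Neither

DTI = 4,210/10,000 = 42.1%.
LTV = 38,000/56,000 = 67.9%.
Reserves = 5,700/895 = 6.4 months.
Option A: score 705 < 720; DTI 42.1% > 40%; LTV 67.9% ≤ 100%; employment 84 ≥ 18 mo → does not qualify.
Option B: score 705 < 720; DTI 42.1% > 40%; LTV 67.9% ≤ 110%; employment 84 ≥ 12 mo; reserves 6.4 < 9 mo → does not qualify.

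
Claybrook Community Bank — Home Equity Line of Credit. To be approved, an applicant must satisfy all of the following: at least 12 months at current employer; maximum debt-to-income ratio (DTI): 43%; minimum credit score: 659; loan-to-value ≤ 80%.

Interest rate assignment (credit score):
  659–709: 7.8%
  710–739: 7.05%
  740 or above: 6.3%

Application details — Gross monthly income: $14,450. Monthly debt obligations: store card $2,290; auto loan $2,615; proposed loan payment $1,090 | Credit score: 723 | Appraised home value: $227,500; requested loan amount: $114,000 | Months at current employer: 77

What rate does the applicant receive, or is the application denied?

Approved at 7.05%

Credit score 723 ≥ 659 (meets minimum)
Employment 77 ≥ 12 months
Total monthly debts = (2,290 + 2,615 + 1,090) = 5,995. DTI = 5,995/14,450 = 41.5% ≤ 43%
Loan-to-value = 114,000/227,500 = 50.1% — pass (80% max)
All requirements met. Score 723 falls in the 710–739 tier → 7.05%.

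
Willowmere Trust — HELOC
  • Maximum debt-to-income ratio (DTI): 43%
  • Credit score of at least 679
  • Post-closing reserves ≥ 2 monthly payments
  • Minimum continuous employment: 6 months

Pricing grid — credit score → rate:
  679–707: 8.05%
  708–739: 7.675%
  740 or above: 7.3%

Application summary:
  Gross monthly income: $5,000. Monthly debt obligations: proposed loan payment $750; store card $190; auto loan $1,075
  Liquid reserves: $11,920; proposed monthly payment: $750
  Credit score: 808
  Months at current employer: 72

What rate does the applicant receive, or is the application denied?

Approved at 7.3%

Credit score 808 ≥ 679 (meets minimum)
Employment 72 ≥ 6 months
Reserves: 11,920 ÷ 750 = 15.9 months (meets 2-month minimum)
Total monthly debts = (750 + 190 + 1,075) = 2,015. DTI = 2,015/5,000 = 40.3% ≤ 43%
All requirements met. Score 808 falls in the 740 or above tier → 7.3%.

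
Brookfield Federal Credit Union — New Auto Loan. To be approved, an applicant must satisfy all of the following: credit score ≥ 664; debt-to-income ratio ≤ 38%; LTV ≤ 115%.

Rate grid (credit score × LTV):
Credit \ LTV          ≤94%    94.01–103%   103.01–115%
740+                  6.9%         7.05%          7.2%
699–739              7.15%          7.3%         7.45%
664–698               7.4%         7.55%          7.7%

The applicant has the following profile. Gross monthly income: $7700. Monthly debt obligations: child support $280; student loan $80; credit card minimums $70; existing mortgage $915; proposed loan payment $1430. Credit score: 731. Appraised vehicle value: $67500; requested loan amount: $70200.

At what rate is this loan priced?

7.45%

Credit score 731 ≥ 664; Total monthly debts = (280 + 80 + 70 + 915 + 1,430) = 2,775. DTI: 2,775 ÷ 7,700 = 36%, within the 38% cap
LTV: 70,200 ÷ 67,500 = 104%, within 115% cap
Credit 731 → row 699–739; LTV 104% → column 103.01–115%. Grid cell → 7.45%.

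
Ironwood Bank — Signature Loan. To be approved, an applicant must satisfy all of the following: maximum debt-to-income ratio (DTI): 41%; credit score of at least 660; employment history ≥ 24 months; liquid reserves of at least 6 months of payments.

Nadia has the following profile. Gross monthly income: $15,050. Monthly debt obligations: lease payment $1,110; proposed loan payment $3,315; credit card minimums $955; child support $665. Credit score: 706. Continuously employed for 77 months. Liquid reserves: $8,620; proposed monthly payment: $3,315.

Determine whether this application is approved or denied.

Total monthly debts = (1,110 + 3,315 + 955 + 665) = 6,045. DTI = 6,045/15,050 = 40.2% ≤ 41%
Credit score 706 ≥ 660 (meets)
Employment 77 ≥ 24 months
Reserves: 8,620 ÷ 3,315 = 2.6 months (below 6-month minimum)
Fails on reserves.

Denied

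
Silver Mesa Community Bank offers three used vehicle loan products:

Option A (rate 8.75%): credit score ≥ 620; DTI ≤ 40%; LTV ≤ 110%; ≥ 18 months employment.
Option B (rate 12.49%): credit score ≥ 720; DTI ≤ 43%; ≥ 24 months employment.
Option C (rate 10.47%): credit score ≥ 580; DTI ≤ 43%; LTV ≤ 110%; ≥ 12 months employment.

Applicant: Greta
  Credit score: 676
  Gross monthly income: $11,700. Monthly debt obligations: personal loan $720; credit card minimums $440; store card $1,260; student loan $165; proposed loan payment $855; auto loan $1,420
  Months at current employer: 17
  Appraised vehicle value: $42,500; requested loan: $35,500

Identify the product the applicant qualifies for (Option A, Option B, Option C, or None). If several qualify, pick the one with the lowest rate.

Option C

Total debts = (720 + 440 + 1,260 + 165 + 855 + 1,420) = 4,860; DTI = 4,860/11,700 = 41.5%.
LTV = 35,500/42,500 = 83.5%.
Option A: score 676 ≥ 620; DTI 41.5% > 40%; LTV 83.5% ≤ 110%; employment 17 < 18 mo → does not qualify.
Option B: score 676 < 720; DTI 41.5% ≤ 43%; employment 17 < 24 mo → does not qualify.
Option C: score 676 ≥ 580; DTI 41.5% ≤ 43%; LTV 83.5% ≤ 110%; employment 17 ≥ 12 mo → qualifies.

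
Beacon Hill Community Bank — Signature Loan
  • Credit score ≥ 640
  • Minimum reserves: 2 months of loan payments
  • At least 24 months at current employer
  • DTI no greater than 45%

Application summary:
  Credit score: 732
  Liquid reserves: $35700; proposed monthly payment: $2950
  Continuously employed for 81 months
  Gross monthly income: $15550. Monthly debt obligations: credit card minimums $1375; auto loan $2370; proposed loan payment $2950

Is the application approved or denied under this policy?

Credit score 732 ≥ 640 (meets)
Reserves: 35,700 ÷ 2,950 = 12.1 months (meets 2-month minimum)
Employment 81 ≥ 24 months
Total monthly debts = (1,375 + 2,370 + 2,950) = 6,695. Debt-to-income = 6,695/15,550 = 43.1% — meets 45% limit
All criteria satisfied.

Approved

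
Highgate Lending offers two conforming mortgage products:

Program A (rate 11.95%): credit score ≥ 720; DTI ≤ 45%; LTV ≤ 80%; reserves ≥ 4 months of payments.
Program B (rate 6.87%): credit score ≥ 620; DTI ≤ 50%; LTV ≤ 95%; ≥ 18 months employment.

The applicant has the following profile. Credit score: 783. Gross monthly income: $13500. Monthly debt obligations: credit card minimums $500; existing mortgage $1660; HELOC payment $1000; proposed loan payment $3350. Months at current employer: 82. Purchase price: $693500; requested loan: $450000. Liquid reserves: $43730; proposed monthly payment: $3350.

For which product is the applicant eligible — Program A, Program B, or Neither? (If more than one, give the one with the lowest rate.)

Total debts = (500 + 1,660 + 1,000 + 3,350) = 6,510; DTI = 6,510/13,500 = 48.2%.
LTV = 450,000/693,500 = 64.9%.
Reserves = 43,730/3,350 = 13.1 months.
Program A: score 783 ≥ 720; DTI 48.2% > 45%; LTV 64.9% ≤ 80%; reserves 13.1 ≥ 4 mo → does not qualify.
Program B: score 783 ≥ 620; DTI 48.2% ≤ 50%; LTV 64.9% ≤ 95%; employment 82 ≥ 18 mo → qualifies.

Program B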